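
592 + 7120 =7712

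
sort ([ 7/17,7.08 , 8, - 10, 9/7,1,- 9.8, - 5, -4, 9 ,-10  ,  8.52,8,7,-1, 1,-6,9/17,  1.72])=[-10, - 10,-9.8, -6, - 5, - 4,  -  1 , 7/17,9/17,1,1, 9/7,1.72,  7,7.08, 8, 8,8.52, 9 ] 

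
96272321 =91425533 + 4846788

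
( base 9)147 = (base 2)1111100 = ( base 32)3s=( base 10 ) 124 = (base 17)75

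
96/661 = 96/661= 0.15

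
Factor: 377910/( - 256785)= - 2^1*3^1*13^1*53^( - 1) =- 78/53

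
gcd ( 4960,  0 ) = 4960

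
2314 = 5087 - 2773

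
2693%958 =777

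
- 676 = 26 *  (- 26)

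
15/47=15/47 = 0.32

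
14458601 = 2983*4847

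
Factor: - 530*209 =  - 2^1*5^1*11^1 *19^1*53^1 = - 110770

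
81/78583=81/78583 = 0.00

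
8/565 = 8/565  =  0.01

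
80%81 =80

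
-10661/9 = -10661/9 = - 1184.56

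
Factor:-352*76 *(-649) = 17362048 = 2^7*11^2*19^1*59^1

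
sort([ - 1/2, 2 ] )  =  [ - 1/2 , 2 ]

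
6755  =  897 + 5858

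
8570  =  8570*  1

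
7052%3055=942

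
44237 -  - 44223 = 88460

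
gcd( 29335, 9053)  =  1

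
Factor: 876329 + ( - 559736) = 3^2 * 29^1 * 1213^1 = 316593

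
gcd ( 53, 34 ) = 1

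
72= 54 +18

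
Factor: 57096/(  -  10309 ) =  -2^3*3^2*13^( - 1) = - 72/13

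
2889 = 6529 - 3640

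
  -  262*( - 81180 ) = 21269160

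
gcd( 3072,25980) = 12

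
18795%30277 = 18795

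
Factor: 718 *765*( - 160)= - 2^6*3^2 * 5^2 *17^1* 359^1=- 87883200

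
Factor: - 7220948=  - 2^2 *7^1 * 463^1 * 557^1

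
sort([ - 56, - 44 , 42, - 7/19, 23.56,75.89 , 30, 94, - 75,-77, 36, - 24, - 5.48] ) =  [- 77, - 75, - 56 , - 44,-24,-5.48,-7/19 , 23.56 , 30, 36,42, 75.89 , 94]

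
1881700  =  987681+894019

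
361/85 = 4 + 21/85= 4.25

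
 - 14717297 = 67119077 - 81836374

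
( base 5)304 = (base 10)79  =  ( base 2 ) 1001111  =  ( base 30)2j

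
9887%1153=663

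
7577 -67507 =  - 59930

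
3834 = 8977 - 5143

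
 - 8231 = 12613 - 20844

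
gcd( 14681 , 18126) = 53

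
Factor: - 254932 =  - 2^2*17^1*23^1*163^1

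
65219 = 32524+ 32695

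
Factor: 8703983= 17^1*79^1*6481^1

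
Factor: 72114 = 2^1*3^1*7^1 * 17^1 * 101^1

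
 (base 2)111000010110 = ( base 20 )906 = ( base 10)3606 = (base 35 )2x1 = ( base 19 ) 9IF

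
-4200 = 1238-5438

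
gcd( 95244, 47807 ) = 1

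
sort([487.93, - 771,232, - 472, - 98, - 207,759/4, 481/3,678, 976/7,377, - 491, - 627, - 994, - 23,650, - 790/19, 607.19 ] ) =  [  -  994,- 771, - 627, - 491,-472,-207, - 98, - 790/19 , -23,976/7,481/3 , 759/4 , 232, 377,487.93,607.19, 650, 678 ] 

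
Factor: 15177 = 3^1*5059^1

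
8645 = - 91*( - 95 ) 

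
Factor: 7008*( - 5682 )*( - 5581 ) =2^6*3^2*73^1*947^1*5581^1 = 222232383936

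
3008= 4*752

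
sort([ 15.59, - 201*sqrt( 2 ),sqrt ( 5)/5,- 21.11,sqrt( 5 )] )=[ - 201*sqrt( 2) , - 21.11,sqrt( 5 )/5,sqrt (5 ), 15.59]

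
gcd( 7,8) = 1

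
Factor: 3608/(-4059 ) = -8/9 = - 2^3*3^(-2) 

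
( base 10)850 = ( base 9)1144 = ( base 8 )1522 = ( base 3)1011111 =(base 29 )109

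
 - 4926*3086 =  - 15201636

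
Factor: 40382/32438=7^( - 2)*61^1 = 61/49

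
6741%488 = 397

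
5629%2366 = 897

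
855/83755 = 171/16751=0.01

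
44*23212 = 1021328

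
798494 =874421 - 75927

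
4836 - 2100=2736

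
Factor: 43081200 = 2^4*3^3 *5^2*3989^1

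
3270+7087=10357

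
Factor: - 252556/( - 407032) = 103/166 = 2^(-1) * 83^( - 1 )*103^1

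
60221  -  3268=56953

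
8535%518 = 247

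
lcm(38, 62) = 1178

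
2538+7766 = 10304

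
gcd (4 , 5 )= 1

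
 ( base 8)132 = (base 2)1011010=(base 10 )90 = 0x5A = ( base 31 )2s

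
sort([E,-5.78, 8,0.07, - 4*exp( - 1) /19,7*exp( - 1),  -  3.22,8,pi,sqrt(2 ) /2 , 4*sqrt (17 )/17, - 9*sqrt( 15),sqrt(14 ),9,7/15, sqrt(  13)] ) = [ - 9*sqrt(15),  -  5.78,- 3.22, - 4*exp( - 1 )/19, 0.07,7/15, sqrt (2)/2,4 * sqrt( 17) /17, 7*exp( - 1 ) , E,pi,  sqrt(13 ),sqrt( 14),8, 8 , 9]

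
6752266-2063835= 4688431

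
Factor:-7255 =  - 5^1 *1451^1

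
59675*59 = 3520825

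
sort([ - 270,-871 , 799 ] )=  [ - 871,  -  270,799 ]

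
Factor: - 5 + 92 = 3^1*29^1=   87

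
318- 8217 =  - 7899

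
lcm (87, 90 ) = 2610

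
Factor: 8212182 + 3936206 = 2^2* 7^1 * 271^1*1601^1  =  12148388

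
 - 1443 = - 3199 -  - 1756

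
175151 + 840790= 1015941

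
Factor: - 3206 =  - 2^1*7^1*229^1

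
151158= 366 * 413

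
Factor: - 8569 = -11^1*19^1*41^1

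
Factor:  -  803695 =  - 5^1*160739^1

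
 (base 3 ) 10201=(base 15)6a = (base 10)100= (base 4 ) 1210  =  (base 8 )144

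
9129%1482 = 237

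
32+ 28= 60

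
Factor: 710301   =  3^1*59^1*4013^1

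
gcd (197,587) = 1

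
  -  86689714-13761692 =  - 100451406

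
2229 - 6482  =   - 4253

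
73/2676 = 73/2676  =  0.03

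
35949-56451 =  -20502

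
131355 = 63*2085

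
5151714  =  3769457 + 1382257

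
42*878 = 36876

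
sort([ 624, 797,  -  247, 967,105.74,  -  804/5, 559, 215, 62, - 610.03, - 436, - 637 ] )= [ - 637,-610.03,-436 ,  -  247, - 804/5, 62, 105.74,  215,559,624 , 797,967 ] 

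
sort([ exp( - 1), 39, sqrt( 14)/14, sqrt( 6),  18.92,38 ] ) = [sqrt( 14)/14, exp( - 1),sqrt( 6),18.92,38,39 ] 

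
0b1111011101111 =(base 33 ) 78w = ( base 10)7919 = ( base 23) EM7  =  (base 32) 7NF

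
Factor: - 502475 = -5^2*101^1*199^1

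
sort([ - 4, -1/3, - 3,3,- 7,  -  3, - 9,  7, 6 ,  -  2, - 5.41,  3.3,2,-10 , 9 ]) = [ - 10 , - 9, - 7, - 5.41 , - 4,-3 ,-3, -2,-1/3 , 2,3, 3.3, 6,7 , 9] 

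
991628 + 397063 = 1388691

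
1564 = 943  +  621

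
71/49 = 1 + 22/49 =1.45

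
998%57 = 29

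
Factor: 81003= 3^1*13^1 *31^1*67^1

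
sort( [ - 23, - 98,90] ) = [-98, - 23,90 ] 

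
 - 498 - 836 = - 1334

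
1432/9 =1432/9 = 159.11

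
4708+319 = 5027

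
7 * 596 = 4172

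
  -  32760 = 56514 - 89274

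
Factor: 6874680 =2^3*3^1*5^1*59^1*971^1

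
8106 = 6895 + 1211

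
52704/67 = 786+ 42/67= 786.63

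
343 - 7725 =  - 7382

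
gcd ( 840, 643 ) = 1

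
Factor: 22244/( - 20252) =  - 67/61 = - 61^(-1 ) * 67^1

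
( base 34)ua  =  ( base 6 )4434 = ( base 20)2BA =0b10000000110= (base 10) 1030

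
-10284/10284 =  - 1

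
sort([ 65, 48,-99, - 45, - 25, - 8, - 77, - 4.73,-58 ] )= [-99, - 77,-58, - 45,-25, - 8, - 4.73,48, 65 ] 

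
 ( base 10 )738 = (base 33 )mc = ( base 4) 23202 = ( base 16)2E2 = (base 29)PD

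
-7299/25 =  - 292 + 1/25= - 291.96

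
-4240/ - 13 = 326  +  2/13 = 326.15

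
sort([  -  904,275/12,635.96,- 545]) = [ - 904, - 545,275/12,635.96]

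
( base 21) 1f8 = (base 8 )1374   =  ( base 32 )ns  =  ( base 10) 764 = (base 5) 11024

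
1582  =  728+854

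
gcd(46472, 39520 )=8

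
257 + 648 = 905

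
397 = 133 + 264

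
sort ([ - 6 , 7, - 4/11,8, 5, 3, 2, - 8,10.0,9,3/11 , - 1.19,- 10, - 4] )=[ - 10, - 8, - 6, - 4, -1.19 ,  -  4/11,  3/11, 2,3,5,7,  8,9 , 10.0 ]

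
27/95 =27/95 = 0.28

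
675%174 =153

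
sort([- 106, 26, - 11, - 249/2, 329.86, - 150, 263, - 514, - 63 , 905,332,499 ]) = [ - 514,-150, - 249/2, - 106,  -  63, - 11, 26, 263, 329.86, 332, 499, 905 ] 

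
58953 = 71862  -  12909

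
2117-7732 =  - 5615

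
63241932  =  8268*7649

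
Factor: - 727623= - 3^4*13^1*691^1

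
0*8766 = 0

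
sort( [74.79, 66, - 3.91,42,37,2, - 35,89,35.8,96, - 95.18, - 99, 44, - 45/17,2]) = [ - 99, - 95.18,-35, - 3.91, - 45/17,2, 2 , 35.8  ,  37, 42,44,66, 74.79, 89,96] 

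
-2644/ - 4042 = 1322/2021  =  0.65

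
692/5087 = 692/5087 = 0.14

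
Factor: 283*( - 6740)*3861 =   -  7364548620 = - 2^2 *3^3*5^1*11^1*13^1* 283^1 * 337^1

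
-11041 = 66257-77298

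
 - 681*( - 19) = 12939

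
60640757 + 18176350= 78817107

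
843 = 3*281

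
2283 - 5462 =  - 3179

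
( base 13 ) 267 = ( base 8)647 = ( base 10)423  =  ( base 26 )G7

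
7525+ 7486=15011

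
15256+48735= 63991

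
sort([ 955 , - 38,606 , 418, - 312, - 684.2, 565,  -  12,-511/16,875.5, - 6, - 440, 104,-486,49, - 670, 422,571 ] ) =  [ - 684.2, - 670, - 486, - 440, - 312,-38, - 511/16, - 12, - 6, 49,104,  418, 422,  565,571, 606, 875.5,  955]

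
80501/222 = 80501/222 = 362.62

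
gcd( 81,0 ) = 81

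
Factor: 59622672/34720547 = 2^4 * 3^1*17^1*23^( - 1 )*31^1*2357^1*1509589^( - 1) 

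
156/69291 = 52/23097 = 0.00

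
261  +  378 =639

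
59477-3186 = 56291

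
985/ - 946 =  - 2+907/946   =  - 1.04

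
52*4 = 208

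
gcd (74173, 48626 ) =1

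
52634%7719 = 6320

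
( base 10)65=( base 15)45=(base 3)2102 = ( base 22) 2l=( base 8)101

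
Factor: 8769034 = 2^1*4384517^1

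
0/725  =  0 = 0.00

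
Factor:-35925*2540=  - 2^2 * 3^1*5^3*127^1*479^1=- 91249500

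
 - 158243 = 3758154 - 3916397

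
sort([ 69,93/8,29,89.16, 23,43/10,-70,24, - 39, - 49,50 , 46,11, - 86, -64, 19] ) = [ - 86, - 70,  -  64, - 49, - 39,43/10,11,93/8, 19,23,24,29, 46,50,69, 89.16]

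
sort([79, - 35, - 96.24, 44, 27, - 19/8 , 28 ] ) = [-96.24,-35,-19/8, 27,28, 44, 79 ] 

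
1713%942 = 771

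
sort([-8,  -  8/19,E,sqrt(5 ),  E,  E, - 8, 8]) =[ - 8, - 8 ,-8/19, sqrt(5 ), E , E,E,8 ]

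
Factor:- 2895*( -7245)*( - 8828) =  - 185160899700 =- 2^2*3^3*5^2*7^1*23^1*193^1 * 2207^1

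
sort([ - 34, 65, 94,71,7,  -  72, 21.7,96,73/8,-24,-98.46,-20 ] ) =[ - 98.46,-72,-34, - 24, - 20, 7,  73/8,21.7 , 65, 71,94, 96 ] 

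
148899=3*49633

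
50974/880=57+37/40 = 57.92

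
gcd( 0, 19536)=19536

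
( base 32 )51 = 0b10100001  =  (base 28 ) 5L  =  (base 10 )161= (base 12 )115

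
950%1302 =950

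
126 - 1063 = -937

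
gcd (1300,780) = 260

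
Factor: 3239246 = 2^1*41^1*39503^1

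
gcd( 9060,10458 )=6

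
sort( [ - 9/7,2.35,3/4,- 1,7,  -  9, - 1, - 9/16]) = [ - 9,-9/7, - 1,- 1, - 9/16,3/4, 2.35,7 ] 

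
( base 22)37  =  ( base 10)73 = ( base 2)1001001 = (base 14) 53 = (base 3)2201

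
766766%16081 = 10959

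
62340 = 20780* 3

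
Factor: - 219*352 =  - 2^5*3^1 * 11^1 *73^1= - 77088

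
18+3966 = 3984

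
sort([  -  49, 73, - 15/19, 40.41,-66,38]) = [ - 66, - 49, - 15/19,38,40.41, 73 ] 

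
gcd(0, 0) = 0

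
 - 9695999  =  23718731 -33414730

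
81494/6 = 13582 + 1/3 = 13582.33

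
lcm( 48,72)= 144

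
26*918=23868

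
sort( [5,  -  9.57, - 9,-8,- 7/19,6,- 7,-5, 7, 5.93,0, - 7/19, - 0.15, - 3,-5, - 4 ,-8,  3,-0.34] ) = [-9.57, - 9,-8, - 8,-7,  -  5, - 5,-4,-3, - 7/19, - 7/19, - 0.34 , - 0.15,0, 3, 5, 5.93, 6, 7]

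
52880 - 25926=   26954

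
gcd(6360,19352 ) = 8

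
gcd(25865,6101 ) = 1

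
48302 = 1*48302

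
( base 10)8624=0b10000110110000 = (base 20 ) 11B4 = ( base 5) 233444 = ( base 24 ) EN8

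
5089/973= 5 + 32/139 = 5.23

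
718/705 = 1 + 13/705 = 1.02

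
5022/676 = 7+ 145/338 = 7.43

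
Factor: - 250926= - 2^1*3^1*13^1*3217^1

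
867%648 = 219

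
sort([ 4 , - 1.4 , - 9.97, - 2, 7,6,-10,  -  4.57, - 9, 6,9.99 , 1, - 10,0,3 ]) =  [ - 10, - 10 ,  -  9.97, - 9, - 4.57, - 2, - 1.4,0,1,3,4,  6,6 , 7,9.99 ] 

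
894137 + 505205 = 1399342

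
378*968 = 365904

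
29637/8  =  29637/8=   3704.62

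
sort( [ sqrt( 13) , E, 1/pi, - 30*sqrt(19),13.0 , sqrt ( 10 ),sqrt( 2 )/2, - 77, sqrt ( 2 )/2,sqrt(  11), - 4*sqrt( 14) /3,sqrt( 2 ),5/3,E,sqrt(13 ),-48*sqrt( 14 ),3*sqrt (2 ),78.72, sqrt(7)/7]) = [ - 48*sqrt (14 ),-30*sqrt( 19 ), - 77,-4*sqrt(14 ) /3,1/pi, sqrt (7 ) /7, sqrt(2)/2,sqrt(2) /2,sqrt( 2 ), 5/3,E, E , sqrt( 10), sqrt( 11), sqrt(13 ),sqrt(13)  ,  3*sqrt( 2 ),13.0, 78.72]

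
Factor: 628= 2^2*157^1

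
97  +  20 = 117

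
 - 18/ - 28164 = 3/4694  =  0.00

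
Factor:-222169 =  - 29^1*47^1 * 163^1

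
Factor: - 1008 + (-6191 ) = -23^1 * 313^1= - 7199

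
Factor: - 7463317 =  - 7463317^1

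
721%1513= 721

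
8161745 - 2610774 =5550971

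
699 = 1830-1131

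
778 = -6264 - -7042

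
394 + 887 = 1281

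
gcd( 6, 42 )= 6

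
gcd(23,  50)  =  1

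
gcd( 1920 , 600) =120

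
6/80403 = 2/26801=0.00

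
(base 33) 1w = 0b1000001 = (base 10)65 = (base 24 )2h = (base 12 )55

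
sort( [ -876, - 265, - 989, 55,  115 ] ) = [ - 989, - 876,-265  ,  55, 115]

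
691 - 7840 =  - 7149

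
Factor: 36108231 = 3^1*12036077^1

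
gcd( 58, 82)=2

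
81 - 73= 8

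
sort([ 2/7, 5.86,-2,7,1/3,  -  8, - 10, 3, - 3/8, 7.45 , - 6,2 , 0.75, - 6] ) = [ - 10,-8 ,  -  6,-6, - 2, - 3/8, 2/7, 1/3,0.75 , 2, 3, 5.86, 7,7.45]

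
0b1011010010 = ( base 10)722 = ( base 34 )l8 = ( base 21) 1D8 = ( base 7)2051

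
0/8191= 0 = 0.00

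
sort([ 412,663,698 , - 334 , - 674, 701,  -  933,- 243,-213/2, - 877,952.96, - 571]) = [ - 933,- 877, - 674, - 571,  -  334,-243, - 213/2, 412, 663,698,701, 952.96 ] 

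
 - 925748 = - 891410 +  - 34338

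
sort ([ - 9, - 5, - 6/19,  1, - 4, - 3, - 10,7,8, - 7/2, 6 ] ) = [ - 10,-9,  -  5, - 4, - 7/2, - 3, - 6/19,1,6,7, 8] 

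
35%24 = 11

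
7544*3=22632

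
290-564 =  - 274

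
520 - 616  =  -96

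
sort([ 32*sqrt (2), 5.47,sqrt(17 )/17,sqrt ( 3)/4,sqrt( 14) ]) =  [sqrt (17)/17,sqrt(3)/4,sqrt( 14 ),5.47,32 * sqrt(2)]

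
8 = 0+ 8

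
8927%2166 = 263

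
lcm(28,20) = 140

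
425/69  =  6+11/69  =  6.16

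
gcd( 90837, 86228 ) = 1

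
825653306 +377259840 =1202913146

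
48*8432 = 404736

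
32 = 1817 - 1785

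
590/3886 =295/1943 = 0.15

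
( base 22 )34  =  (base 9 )77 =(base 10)70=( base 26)2I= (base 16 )46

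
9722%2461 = 2339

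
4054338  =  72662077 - 68607739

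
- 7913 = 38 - 7951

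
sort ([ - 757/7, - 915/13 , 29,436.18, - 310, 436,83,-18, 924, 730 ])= [ - 310,-757/7,-915/13,  -  18,29 , 83, 436, 436.18,730, 924] 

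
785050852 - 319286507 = 465764345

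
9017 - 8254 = 763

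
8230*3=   24690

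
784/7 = 112 = 112.00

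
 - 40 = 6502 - 6542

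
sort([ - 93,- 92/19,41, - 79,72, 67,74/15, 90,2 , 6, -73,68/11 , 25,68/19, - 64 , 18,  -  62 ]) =[ - 93, - 79,-73, - 64, - 62,-92/19,2,68/19, 74/15, 6, 68/11,18,25,41,67,72,90 ] 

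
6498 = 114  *57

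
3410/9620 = 341/962  =  0.35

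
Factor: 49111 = 67^1*733^1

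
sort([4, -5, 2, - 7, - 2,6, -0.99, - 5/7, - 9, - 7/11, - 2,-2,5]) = [ - 9,-7,- 5, - 2,-2,-2, - 0.99, - 5/7, - 7/11,2,4,5, 6]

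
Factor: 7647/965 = 3^1*5^( - 1 )*193^(-1 ) * 2549^1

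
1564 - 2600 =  - 1036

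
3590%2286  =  1304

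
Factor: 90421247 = 7^1*19^1*679859^1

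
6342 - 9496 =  - 3154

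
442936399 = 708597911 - 265661512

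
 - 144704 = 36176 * (  -  4 )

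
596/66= 298/33 = 9.03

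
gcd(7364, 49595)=7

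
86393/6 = 14398 + 5/6 = 14398.83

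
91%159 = 91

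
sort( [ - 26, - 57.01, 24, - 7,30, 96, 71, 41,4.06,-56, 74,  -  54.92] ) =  [ -57.01, - 56, - 54.92,  -  26, - 7, 4.06, 24  ,  30,41,71, 74, 96]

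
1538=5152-3614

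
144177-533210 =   -  389033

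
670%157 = 42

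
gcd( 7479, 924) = 3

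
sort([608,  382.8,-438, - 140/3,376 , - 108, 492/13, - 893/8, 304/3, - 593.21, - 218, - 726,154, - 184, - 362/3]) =[- 726 , - 593.21, - 438  , - 218, - 184, - 362/3,  -  893/8,-108, - 140/3, 492/13,304/3,154, 376, 382.8, 608]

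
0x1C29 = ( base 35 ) 5UY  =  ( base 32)719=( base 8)16051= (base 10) 7209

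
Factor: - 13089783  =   - 3^1* 7^1 * 23^1*41^1 * 661^1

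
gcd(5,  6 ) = 1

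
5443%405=178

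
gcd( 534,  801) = 267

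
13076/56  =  233 + 1/2 = 233.50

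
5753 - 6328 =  - 575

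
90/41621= 90/41621 = 0.00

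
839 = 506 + 333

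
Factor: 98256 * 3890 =382215840= 2^5* 3^1*5^1*23^1*89^1*389^1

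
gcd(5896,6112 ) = 8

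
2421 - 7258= -4837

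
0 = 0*55449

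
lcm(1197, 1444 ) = 90972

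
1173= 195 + 978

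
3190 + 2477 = 5667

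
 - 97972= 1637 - 99609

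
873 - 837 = 36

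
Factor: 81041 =81041^1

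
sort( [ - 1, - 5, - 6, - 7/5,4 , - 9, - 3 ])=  [ - 9,-6, - 5, - 3,-7/5,-1,4] 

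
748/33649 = 68/3059 = 0.02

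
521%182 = 157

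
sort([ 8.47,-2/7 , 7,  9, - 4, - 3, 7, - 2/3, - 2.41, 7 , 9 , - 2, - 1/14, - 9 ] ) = [ - 9, - 4, - 3 , - 2.41, - 2, - 2/3, - 2/7, - 1/14 , 7,7,7,8.47,9, 9]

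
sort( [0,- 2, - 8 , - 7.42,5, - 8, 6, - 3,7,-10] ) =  [-10, - 8, - 8, - 7.42, - 3,-2, 0,5,6, 7] 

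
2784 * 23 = 64032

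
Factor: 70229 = 70229^1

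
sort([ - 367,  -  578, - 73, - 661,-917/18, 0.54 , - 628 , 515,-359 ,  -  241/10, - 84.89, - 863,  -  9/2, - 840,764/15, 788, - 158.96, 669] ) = [ -863,-840,  -  661, -628, - 578, - 367, - 359,-158.96, - 84.89,  -  73, - 917/18, - 241/10,  -  9/2, 0.54, 764/15 , 515,669, 788]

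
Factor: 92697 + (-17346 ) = 75351=3^1 * 25117^1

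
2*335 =670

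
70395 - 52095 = 18300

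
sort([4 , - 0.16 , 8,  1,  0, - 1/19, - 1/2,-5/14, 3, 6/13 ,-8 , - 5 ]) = [ - 8 , - 5 ,-1/2, - 5/14, - 0.16,-1/19 , 0,6/13, 1,3,4 , 8]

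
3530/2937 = 3530/2937 = 1.20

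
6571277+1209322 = 7780599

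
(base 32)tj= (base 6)4215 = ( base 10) 947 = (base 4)32303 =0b1110110011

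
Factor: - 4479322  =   - 2^1*599^1*3739^1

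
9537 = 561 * 17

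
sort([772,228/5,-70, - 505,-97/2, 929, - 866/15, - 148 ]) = [ - 505, - 148, - 70, -866/15,  -  97/2, 228/5 , 772, 929 ]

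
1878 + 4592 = 6470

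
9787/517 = 18 + 481/517 = 18.93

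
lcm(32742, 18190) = 163710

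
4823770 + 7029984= 11853754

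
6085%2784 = 517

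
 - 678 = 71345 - 72023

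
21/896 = 3/128 =0.02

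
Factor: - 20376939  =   - 3^1*11^1*659^1*937^1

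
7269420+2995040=10264460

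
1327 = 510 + 817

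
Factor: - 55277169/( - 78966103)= 3^1*37^ (-1) * 43^ (-1)*79^1*179^1*1303^1*49633^( - 1)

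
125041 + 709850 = 834891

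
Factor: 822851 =17^1*97^1*499^1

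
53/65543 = 53/65543= 0.00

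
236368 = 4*59092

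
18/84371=18/84371 = 0.00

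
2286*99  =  226314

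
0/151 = 0 = 0.00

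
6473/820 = 7+733/820 = 7.89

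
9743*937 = 9129191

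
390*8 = 3120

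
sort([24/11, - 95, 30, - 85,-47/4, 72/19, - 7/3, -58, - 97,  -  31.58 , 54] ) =[ - 97, - 95, - 85, - 58, - 31.58,- 47/4, - 7/3, 24/11, 72/19,30 , 54 ] 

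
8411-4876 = 3535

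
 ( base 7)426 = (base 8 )330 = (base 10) 216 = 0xD8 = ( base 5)1331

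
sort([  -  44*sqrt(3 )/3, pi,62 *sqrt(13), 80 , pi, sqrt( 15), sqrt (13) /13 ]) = [-44*sqrt(3)/3, sqrt(13)/13, pi,pi , sqrt (15 ),  80,62*sqrt(13 ) ]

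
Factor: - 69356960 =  -2^5*5^1*23^1 * 47^1*401^1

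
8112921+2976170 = 11089091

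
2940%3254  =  2940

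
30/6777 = 10/2259  =  0.00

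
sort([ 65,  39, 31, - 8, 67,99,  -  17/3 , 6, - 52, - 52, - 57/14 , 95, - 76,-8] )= [ - 76, - 52, - 52,  -  8  , - 8 , - 17/3 , - 57/14, 6,31,39,65, 67, 95,99 ] 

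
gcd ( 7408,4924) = 4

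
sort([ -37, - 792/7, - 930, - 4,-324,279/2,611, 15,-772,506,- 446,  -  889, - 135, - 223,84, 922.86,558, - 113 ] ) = [  -  930, - 889,- 772,  -  446, - 324, - 223,- 135,- 792/7, - 113, - 37, - 4,15 , 84,279/2,506,558, 611,922.86 ] 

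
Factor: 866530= 2^1 *5^1*7^1*12379^1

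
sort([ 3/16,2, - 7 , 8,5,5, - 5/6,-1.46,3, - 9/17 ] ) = [ - 7, - 1.46, - 5/6, - 9/17,3/16,2,3, 5, 5,8]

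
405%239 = 166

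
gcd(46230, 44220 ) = 2010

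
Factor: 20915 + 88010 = 5^2*4357^1 =108925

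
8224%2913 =2398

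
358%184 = 174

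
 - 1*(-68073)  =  68073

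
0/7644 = 0 = 0.00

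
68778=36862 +31916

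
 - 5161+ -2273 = - 7434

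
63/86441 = 63/86441 =0.00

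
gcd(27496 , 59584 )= 56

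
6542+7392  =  13934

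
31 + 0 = 31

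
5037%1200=237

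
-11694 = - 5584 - 6110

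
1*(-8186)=-8186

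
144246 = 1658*87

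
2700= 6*450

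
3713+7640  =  11353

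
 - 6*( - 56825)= 340950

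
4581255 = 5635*813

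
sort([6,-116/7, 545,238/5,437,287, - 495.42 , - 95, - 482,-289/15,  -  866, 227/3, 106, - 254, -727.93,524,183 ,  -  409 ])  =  [-866, -727.93, - 495.42, - 482,-409, - 254, - 95 ,-289/15,  -  116/7,6,238/5, 227/3,106,183,287,437, 524, 545 ]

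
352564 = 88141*4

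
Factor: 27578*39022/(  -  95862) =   -  538074358/47931 = - 2^1 * 3^( -1 )*13^(-1)*109^1*179^1*1229^(-1 )*13789^1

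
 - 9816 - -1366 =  - 8450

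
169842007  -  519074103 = - 349232096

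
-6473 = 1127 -7600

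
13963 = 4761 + 9202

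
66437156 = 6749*9844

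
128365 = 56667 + 71698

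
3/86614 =3/86614 = 0.00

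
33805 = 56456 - 22651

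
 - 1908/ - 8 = 238 + 1/2=238.50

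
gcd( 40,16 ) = 8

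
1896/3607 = 1896/3607 = 0.53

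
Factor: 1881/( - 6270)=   -  2^(-1)*3^1*5^(-1) = -3/10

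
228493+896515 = 1125008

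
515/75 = 103/15 = 6.87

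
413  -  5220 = -4807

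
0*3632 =0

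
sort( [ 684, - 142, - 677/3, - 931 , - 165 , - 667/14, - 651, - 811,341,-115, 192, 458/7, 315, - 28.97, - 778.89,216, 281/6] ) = [-931,-811,  -  778.89, - 651, - 677/3, - 165, - 142, - 115, - 667/14,-28.97 , 281/6, 458/7,192,216, 315 , 341,684]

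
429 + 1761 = 2190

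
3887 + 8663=12550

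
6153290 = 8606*715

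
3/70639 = 3/70639 = 0.00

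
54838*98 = 5374124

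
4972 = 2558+2414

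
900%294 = 18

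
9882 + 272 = 10154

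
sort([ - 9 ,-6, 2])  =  [  -  9 , -6, 2] 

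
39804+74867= 114671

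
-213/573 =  - 71/191= - 0.37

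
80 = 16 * 5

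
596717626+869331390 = 1466049016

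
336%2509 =336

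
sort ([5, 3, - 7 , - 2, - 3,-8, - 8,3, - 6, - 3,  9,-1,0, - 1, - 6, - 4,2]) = [  -  8, - 8,  -  7, -6, -6, - 4, - 3 ,-3 , - 2, - 1,  -  1,0, 2,3,3,  5,9]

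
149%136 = 13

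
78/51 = 26/17 = 1.53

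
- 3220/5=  - 644  =  -644.00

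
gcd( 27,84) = 3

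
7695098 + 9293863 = 16988961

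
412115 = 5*82423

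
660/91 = 660/91 = 7.25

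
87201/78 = 29067/26 = 1117.96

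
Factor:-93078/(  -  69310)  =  3^2*5^ ( - 1 )*29^ ( -1 )*239^ ( - 1)*5171^1 = 46539/34655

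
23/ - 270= - 23/270 = - 0.09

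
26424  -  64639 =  - 38215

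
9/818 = 9/818 = 0.01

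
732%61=0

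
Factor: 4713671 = 107^1*44053^1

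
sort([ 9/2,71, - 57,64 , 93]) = [ - 57, 9/2,  64, 71,93 ]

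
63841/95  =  672 + 1/95 = 672.01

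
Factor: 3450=2^1*3^1*5^2 * 23^1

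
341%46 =19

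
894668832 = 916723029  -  22054197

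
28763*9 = 258867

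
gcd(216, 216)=216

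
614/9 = 68  +  2/9  =  68.22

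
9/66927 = 3/22309 = 0.00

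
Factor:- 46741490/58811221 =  - 2^1*5^1*7^( - 2)*31^1*167^( - 1)*7187^(- 1 )*150779^1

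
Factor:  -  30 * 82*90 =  - 2^3*3^3*5^2*41^1 = - 221400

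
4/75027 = 4/75027= 0.00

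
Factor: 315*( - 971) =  - 305865 = - 3^2*5^1*7^1*971^1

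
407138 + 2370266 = 2777404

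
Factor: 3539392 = 2^6 * 29^1*1907^1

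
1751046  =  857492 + 893554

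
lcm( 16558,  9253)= 314602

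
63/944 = 63/944=0.07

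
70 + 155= 225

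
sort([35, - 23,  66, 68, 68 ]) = [ - 23,35,  66, 68,  68 ]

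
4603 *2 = 9206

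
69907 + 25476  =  95383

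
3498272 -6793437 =-3295165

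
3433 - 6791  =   - 3358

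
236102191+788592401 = 1024694592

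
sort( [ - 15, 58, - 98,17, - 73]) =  [ - 98, - 73, - 15, 17,58]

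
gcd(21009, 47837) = 1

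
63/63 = 1 = 1.00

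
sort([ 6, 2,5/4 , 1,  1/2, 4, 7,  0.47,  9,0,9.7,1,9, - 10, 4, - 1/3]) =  [ - 10, - 1/3, 0 , 0.47, 1/2,1,1, 5/4,2,4, 4,6, 7,9,9, 9.7]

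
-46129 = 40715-86844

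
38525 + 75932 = 114457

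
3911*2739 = 10712229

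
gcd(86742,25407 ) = 9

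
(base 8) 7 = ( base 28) 7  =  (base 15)7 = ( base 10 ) 7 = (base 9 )7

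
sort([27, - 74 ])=[- 74,27]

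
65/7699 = 65/7699 = 0.01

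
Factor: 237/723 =79^1 *241^ (  -  1) = 79/241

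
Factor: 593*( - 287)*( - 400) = 2^4*5^2*7^1*41^1*593^1  =  68076400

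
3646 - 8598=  - 4952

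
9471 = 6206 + 3265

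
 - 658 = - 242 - 416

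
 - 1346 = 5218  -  6564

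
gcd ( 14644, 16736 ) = 2092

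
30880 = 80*386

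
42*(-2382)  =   - 100044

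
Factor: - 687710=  - 2^1*5^1*68771^1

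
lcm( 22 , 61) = 1342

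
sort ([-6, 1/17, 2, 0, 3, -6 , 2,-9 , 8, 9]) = [ - 9 , - 6, - 6, 0,1/17, 2 , 2, 3,8 , 9 ]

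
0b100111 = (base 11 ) 36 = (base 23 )1g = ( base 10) 39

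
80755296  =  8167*9888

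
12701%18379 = 12701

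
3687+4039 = 7726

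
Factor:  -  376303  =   - 23^1* 16361^1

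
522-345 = 177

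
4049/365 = 11 + 34/365 = 11.09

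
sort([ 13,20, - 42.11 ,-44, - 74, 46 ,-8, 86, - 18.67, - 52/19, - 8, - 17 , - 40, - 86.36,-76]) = [  -  86.36,-76,-74, - 44, - 42.11,-40, - 18.67, - 17 , - 8,-8, - 52/19,13, 20,  46, 86]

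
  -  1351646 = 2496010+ - 3847656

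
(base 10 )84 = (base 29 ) 2q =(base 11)77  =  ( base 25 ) 39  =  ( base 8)124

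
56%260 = 56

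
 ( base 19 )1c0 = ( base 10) 589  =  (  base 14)301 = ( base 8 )1115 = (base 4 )21031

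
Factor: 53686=2^1*17^1*1579^1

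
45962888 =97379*472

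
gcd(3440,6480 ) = 80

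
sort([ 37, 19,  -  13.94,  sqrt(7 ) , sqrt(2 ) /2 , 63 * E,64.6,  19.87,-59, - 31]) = [ - 59,  -  31, - 13.94, sqrt(2 )/2,  sqrt(7),  19, 19.87, 37, 64.6, 63* E] 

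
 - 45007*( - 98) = 4410686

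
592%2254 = 592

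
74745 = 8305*9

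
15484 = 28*553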